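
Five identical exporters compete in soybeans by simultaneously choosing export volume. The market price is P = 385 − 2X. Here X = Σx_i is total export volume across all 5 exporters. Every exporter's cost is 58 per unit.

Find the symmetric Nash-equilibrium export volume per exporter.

A representative exporter's profit is π_i = x_i(385 − 2X) − 58x_i, with X = x_i + Σ_{j≠i} x_j.
First-order condition: 327 − 4x_i − 2Σ_{j≠i} x_j = 0.
In a symmetric equilibrium every exporter chooses the same x, so Σ_{j≠i} x_j = 4x. The condition becomes 327 − 12x = 0, giving x = 327/12 = 27.25.

27.25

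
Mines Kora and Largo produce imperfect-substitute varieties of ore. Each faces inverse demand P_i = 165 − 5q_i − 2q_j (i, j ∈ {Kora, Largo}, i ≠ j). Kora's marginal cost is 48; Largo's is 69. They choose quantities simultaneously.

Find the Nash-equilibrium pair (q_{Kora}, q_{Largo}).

10.1875, 7.5625

Mine Kora's profit: π = q_{Kora}(165 − 5q_{Kora} − 2q_{Largo}) − 48q_{Kora}.
∂π/∂q_{Kora} = 117 − 10q_{Kora} − 2q_{Largo} = 0 ⇒ q_{Kora} = 11.7 − 0.2q_{Largo}.
Similarly q_{Largo} = 9.6 − 0.2q_{Kora}.
Solving the two reaction functions simultaneously: (1 − (−0.2)(−0.2))q_{Kora} = 11.7 − 0.2·9.6, so 0.96q_{Kora} = 9.78 and q_{Kora} = 10.1875.
Then q_{Largo} = 9.6 − 0.2·10.1875 = 7.5625.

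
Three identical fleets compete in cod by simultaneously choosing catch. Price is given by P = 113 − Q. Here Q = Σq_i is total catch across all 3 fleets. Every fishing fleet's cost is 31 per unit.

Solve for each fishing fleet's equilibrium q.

20.5

A representative fishing fleet's profit is π_i = q_i(113 − Q) − 31q_i, with Q = q_i + Σ_{j≠i} q_j.
First-order condition: 82 − 2q_i − Σ_{j≠i} q_j = 0.
With identical fishing fleets, set every q_j = q: then 82 − 2q − 2q = 0, i.e. q = 82/4 = 20.5.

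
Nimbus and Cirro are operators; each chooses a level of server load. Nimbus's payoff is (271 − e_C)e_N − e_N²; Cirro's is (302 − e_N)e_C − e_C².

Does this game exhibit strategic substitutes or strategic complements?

Expanding Nimbus's payoff: 271e_N − e_Ce_N − e_N².
∂π/∂e_N = 271 − e_C − 2e_N = 0, so e_N = 135.5 − 0.5e_C.
The best-response slope de_N/de_C = −0.5 < 0: the reaction function is downward-sloping, so the choices are strategic substitutes.

strategic substitutes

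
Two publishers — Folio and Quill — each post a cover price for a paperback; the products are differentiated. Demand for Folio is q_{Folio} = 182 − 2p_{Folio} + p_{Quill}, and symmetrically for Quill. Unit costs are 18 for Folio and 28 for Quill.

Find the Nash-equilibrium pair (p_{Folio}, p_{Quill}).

74, 78

Folio's profit: π = (p_{Folio} − 18)(182 − 2p_{Folio} + p_{Quill}).
∂π/∂p_{Folio} = 218 − 4p_{Folio} + p_{Quill} = 0 ⇒ p_{Folio} = 54.5 + 0.25p_{Quill}.
Similarly p_{Quill} = 59.5 + 0.25p_{Folio}.
Solving the two reaction functions simultaneously: (1 − (0.25)(0.25))p_{Folio} = 54.5 + 0.25·59.5, so 0.9375p_{Folio} = 69.375 and p_{Folio} = 74.
Then p_{Quill} = 59.5 + 0.25·74 = 78.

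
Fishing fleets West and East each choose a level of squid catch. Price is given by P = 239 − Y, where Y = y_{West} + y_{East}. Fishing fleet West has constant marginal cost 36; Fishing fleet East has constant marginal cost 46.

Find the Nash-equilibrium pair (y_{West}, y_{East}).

Fishing fleet West's profit: π = y_{West}(239 − (y_{West} + y_{East})) − 36y_{West}.
∂π/∂y_{West} = 203 − 2y_{West} − y_{East} = 0, so y_{West} = 101.5 − 0.5y_{East}.
By the same steps for East: y_{East} = 96.5 − 0.5y_{West}.
Plugging y_{East} into West's best response: y_{West} = 101.5 − 0.5(96.5 − 0.5y_{West}) ⇒ 0.75y_{West} = 53.25, so y_{West} = 71.
Then y_{East} = 96.5 − 0.5·71 = 61.

71, 61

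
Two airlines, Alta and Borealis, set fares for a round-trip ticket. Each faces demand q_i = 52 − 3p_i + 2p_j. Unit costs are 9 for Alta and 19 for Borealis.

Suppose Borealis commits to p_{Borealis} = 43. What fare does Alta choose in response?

Alta's profit: π = (p_{Alta} − 9)(52 − 3p_{Alta} + 2p_{Borealis}).
∂π/∂p_{Alta} = 79 − 6p_{Alta} + 2p_{Borealis} = 0 ⇒ p_{Alta} = 79/6 + (1/3)p_{Borealis}.
At p_{Borealis} = 43: p_{Alta} = 79/6 + (1/3)·43 = 27.5.

27.5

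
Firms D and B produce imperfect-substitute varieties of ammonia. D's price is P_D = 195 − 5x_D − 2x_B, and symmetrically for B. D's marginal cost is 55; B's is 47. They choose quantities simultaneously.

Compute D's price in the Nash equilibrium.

112.5

Firm D's profit: π = x_D(195 − 5x_D − 2x_B) − 55x_D.
∂π/∂x_D = 140 − 10x_D − 2x_B = 0 ⇒ x_D = 14 − 0.2x_B.
Similarly x_B = 14.8 − 0.2x_D.
Substituting the second reaction function into the first: x_D = 14 − 0.2(14.8 − 0.2x_D), which gives 0.96x_D = 11.04 ⇒ x_D = 11.5.
Then x_B = 14.8 − 0.2·11.5 = 12.5.
P_D = 195 − 5·11.5 − 2·12.5 = 112.5.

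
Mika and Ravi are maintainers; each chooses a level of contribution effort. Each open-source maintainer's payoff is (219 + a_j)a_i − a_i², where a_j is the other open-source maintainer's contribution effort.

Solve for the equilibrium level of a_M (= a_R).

Mika's payoff is (219 + a_R)a_M − a_M².
∂π/∂a_M = 219 + a_R − 2a_M = 0, so a_M = 109.5 + 0.5a_R.
Setting a_M = a_R in the reaction function: a_M = 109.5 + 0.5a_M, so a_M = 109.5 / 0.5 = 219.

219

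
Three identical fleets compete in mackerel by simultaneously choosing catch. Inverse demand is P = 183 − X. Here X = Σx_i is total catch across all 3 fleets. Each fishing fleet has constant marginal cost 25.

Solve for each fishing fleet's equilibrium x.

A representative fishing fleet's profit is π_i = x_i(183 − X) − 25x_i, with X = x_i + Σ_{j≠i} x_j.
First-order condition: 158 − 2x_i − Σ_{j≠i} x_j = 0.
In a symmetric equilibrium every fishing fleet chooses the same x, so Σ_{j≠i} x_j = 2x. The condition becomes 158 − 4x = 0, giving x = 158/4 = 39.5.

39.5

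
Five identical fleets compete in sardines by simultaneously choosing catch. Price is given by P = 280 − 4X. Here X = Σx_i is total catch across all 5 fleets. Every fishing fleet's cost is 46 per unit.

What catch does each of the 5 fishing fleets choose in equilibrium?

A representative fishing fleet's profit is π_i = x_i(280 − 4X) − 46x_i, with X = x_i + Σ_{j≠i} x_j.
First-order condition: 234 − 8x_i − 4Σ_{j≠i} x_j = 0.
With identical fishing fleets, set every x_j = x: then 234 − 8x − 16x = 0, i.e. x = 234/24 = 9.75.

9.75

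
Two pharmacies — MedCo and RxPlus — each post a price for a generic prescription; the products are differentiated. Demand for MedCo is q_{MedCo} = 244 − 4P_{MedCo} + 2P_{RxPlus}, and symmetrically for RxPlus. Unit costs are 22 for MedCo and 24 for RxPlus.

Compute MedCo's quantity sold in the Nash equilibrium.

134.4

MedCo's profit: π = (P_{MedCo} − 22)(244 − 4P_{MedCo} + 2P_{RxPlus}).
∂π/∂P_{MedCo} = 332 − 8P_{MedCo} + 2P_{RxPlus} = 0 ⇒ P_{MedCo} = 41.5 + 0.25P_{RxPlus}.
Similarly P_{RxPlus} = 42.5 + 0.25P_{MedCo}.
Solving the two reaction functions simultaneously: (1 − (0.25)(0.25))P_{MedCo} = 41.5 + 0.25·42.5, so 0.9375P_{MedCo} = 52.125 and P_{MedCo} = 55.6.
Then P_{RxPlus} = 42.5 + 0.25·55.6 = 56.4.
q_{MedCo} = 244 − 4·55.6 + 2·56.4 = 134.4.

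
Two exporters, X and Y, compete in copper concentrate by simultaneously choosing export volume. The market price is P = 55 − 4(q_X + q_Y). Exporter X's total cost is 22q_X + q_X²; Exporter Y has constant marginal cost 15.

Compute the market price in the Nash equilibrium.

Exporter X's profit: π = q_X(55 − 4(q_X + q_Y)) − 22q_X − q_X².
∂π/∂q_X = 33 − 10q_X − 4q_Y = 0, so q_X = 3.3 − 0.4q_Y.
For Y: ∂π/∂q_Y = 40 − 8q_Y − 4q_X = 0 ⇒ q_Y = 5 − 0.5q_X.
Solving the two reaction functions simultaneously: (1 − (−0.4)(−0.5))q_X = 3.3 − 0.4·5, so 0.8q_X = 1.3 and q_X = 1.625.
Then q_Y = 5 − 0.5·1.625 = 4.1875.
Equilibrium price: P = 55 − 4·5.8125 = 31.75.

31.75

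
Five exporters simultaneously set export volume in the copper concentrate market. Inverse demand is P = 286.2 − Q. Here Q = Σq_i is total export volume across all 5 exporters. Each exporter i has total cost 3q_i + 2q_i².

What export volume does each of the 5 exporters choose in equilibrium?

A representative exporter's profit is π_i = q_i(286.2 − Q) − 3q_i − 2q_i², with Q = q_i + Σ_{j≠i} q_j.
First-order condition: 283.2 − 6q_i − Σ_{j≠i} q_j = 0.
With identical exporters, set every q_j = q: then 283.2 − 6q − 4q = 0, i.e. q = 283.2/10 = 28.32.

28.32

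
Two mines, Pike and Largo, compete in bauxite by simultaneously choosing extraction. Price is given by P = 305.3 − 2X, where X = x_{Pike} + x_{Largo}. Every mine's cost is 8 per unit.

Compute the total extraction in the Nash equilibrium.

Mine Pike's profit: π = x_{Pike}(305.3 − 2(x_{Pike} + x_{Largo})) − 8x_{Pike}.
∂π/∂x_{Pike} = 297.3 − 4x_{Pike} − 2x_{Largo} = 0, so x_{Pike} = 74.325 − 0.5x_{Largo}.
By symmetry x_{Largo} = x_{Pike}; substituting into the reaction function, 1.5x_{Pike} = 74.325 and x_{Pike} = 49.55.
Total extraction: 49.55 + 49.55 = 99.1.

99.1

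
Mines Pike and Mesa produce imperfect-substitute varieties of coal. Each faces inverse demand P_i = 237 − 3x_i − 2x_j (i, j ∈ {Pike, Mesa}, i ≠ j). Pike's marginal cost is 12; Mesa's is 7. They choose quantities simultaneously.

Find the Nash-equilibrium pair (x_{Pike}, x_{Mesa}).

27.8125, 29.0625

Mine Pike's profit: π = x_{Pike}(237 − 3x_{Pike} − 2x_{Mesa}) − 12x_{Pike}.
∂π/∂x_{Pike} = 225 − 6x_{Pike} − 2x_{Mesa} = 0 ⇒ x_{Pike} = 37.5 − (1/3)x_{Mesa}.
Similarly x_{Mesa} = 115/3 − (1/3)x_{Pike}.
Plugging x_{Mesa} into Pike's best response: x_{Pike} = 37.5 − (1/3)(115/3 − (1/3)x_{Pike}) ⇒ (8/9)x_{Pike} = 445/18, so x_{Pike} = 27.8125.
Then x_{Mesa} = 115/3 − (1/3)·27.8125 = 29.0625.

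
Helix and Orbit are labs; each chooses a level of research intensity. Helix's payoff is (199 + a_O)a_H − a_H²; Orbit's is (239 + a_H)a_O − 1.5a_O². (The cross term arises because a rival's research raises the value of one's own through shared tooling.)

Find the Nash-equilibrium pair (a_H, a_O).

Expanding Helix's payoff: 199a_H + a_Oa_H − a_H².
∂π/∂a_H = 199 + a_O − 2a_H = 0, so a_H = 99.5 + 0.5a_O.
Likewise for Orbit: a_O = 239/3 + (1/3)a_H.
Solving the two reaction functions simultaneously: (1 − (0.5)(1/3))a_H = 99.5 + 0.5·(239/3), so (5/6)a_H = 418/3 and a_H = 167.2.
Then a_O = 239/3 + (1/3)·167.2 = 135.4.

167.2, 135.4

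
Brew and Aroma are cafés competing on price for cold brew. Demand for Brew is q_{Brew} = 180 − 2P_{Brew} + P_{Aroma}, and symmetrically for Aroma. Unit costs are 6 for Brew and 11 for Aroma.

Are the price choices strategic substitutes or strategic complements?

Brew's profit: π = (P_{Brew} − 6)(180 − 2P_{Brew} + P_{Aroma}).
∂π/∂P_{Brew} = 192 − 4P_{Brew} + P_{Aroma} = 0 ⇒ P_{Brew} = 48 + 0.25P_{Aroma}.
The best-response slope dP_{Brew}/dP_{Aroma} = 0.25 > 0: the reaction function is upward-sloping, so the choices are strategic complements.

strategic complements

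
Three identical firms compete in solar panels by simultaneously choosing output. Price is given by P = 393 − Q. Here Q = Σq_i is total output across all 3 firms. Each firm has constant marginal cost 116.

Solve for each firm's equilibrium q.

A representative firm's profit is π_i = q_i(393 − Q) − 116q_i, with Q = q_i + Σ_{j≠i} q_j.
First-order condition: 277 − 2q_i − Σ_{j≠i} q_j = 0.
With identical firms, set every q_j = q: then 277 − 2q − 2q = 0, i.e. q = 277/4 = 69.25.

69.25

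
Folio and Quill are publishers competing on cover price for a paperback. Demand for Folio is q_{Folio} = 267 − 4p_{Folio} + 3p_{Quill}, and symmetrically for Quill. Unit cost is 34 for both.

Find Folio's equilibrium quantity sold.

186.4

Folio's profit: π = (p_{Folio} − 34)(267 − 4p_{Folio} + 3p_{Quill}).
∂π/∂p_{Folio} = 403 − 8p_{Folio} + 3p_{Quill} = 0 ⇒ p_{Folio} = 50.375 + 0.375p_{Quill}.
By symmetry p_{Quill} = p_{Folio}; substituting into the reaction function, 0.625p_{Folio} = 50.375 and p_{Folio} = 80.6.
q_{Folio} = 267 − 4·80.6 + 3·80.6 = 186.4.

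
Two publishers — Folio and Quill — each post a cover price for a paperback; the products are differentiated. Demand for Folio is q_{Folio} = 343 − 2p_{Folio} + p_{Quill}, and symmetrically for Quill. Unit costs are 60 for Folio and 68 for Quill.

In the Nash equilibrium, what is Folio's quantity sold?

190.8

Folio's profit: π = (p_{Folio} − 60)(343 − 2p_{Folio} + p_{Quill}).
∂π/∂p_{Folio} = 463 − 4p_{Folio} + p_{Quill} = 0 ⇒ p_{Folio} = 115.75 + 0.25p_{Quill}.
Similarly p_{Quill} = 119.75 + 0.25p_{Folio}.
Solving the two reaction functions simultaneously: (1 − (0.25)(0.25))p_{Folio} = 115.75 + 0.25·119.75, so 0.9375p_{Folio} = 145.6875 and p_{Folio} = 155.4.
Then p_{Quill} = 119.75 + 0.25·155.4 = 158.6.
q_{Folio} = 343 − 2·155.4 + 158.6 = 190.8.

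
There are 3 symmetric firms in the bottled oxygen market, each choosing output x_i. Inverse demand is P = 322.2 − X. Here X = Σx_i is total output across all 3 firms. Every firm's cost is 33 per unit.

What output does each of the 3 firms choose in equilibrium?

72.3

A representative firm's profit is π_i = x_i(322.2 − X) − 33x_i, with X = x_i + Σ_{j≠i} x_j.
First-order condition: 289.2 − 2x_i − Σ_{j≠i} x_j = 0.
Imposing symmetry (x_j = x for all j) turns Σ_{j≠i} x_j into 2x, so 289.2 = 4x and x = 72.3.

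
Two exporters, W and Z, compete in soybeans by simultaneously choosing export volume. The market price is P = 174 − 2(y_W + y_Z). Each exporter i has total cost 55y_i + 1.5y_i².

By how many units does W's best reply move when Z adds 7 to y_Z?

Exporter W's profit: π = y_W(174 − 2(y_W + y_Z)) − 55y_W − 1.5y_W².
∂π/∂y_W = 119 − 7y_W − 2y_Z = 0, so y_W = 17 − (2/7)y_Z.
The reaction-function slope is −2/7, so a 7-unit rise in y_Z moves y_W by −2/7 × 7 = −2. W's best response falls — the actions are strategic substitutes.

-2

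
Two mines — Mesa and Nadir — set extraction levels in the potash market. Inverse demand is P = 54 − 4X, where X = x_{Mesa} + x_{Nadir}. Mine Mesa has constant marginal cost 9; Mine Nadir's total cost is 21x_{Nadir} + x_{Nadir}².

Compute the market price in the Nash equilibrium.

Mine Mesa's profit: π = x_{Mesa}(54 − 4(x_{Mesa} + x_{Nadir})) − 9x_{Mesa}.
∂π/∂x_{Mesa} = 45 − 8x_{Mesa} − 4x_{Nadir} = 0, so x_{Mesa} = 5.625 − 0.5x_{Nadir}.
For Nadir: ∂π/∂x_{Nadir} = 33 − 10x_{Nadir} − 4x_{Mesa} = 0 ⇒ x_{Nadir} = 3.3 − 0.4x_{Mesa}.
Solving the two reaction functions simultaneously: (1 − (−0.5)(−0.4))x_{Mesa} = 5.625 − 0.5·3.3, so 0.8x_{Mesa} = 3.975 and x_{Mesa} = 159/32.
Then x_{Nadir} = 3.3 − 0.4·(159/32) = 1.3125.
Equilibrium price: P = 54 − 4·(201/32) = 28.875.

28.875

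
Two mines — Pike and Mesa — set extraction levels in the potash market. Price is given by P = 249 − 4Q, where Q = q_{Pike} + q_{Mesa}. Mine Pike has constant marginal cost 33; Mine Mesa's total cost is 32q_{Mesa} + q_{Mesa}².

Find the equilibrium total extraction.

Mine Pike's profit: π = q_{Pike}(249 − 4(q_{Pike} + q_{Mesa})) − 33q_{Pike}.
∂π/∂q_{Pike} = 216 − 8q_{Pike} − 4q_{Mesa} = 0, so q_{Pike} = 27 − 0.5q_{Mesa}.
For Mesa: ∂π/∂q_{Mesa} = 217 − 10q_{Mesa} − 4q_{Pike} = 0 ⇒ q_{Mesa} = 21.7 − 0.4q_{Pike}.
Plugging q_{Mesa} into Pike's best response: q_{Pike} = 27 − 0.5(21.7 − 0.4q_{Pike}) ⇒ 0.8q_{Pike} = 16.15, so q_{Pike} = 20.1875.
Then q_{Mesa} = 21.7 − 0.4·20.1875 = 13.625.
Total extraction: 20.1875 + 13.625 = 33.8125.

33.8125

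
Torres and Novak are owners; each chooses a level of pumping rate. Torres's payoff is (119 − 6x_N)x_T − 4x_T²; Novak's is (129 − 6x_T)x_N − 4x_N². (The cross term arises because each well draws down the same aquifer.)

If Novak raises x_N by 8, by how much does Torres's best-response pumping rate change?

Expanding Torres's payoff: 119x_T − 6x_Nx_T − 4x_T².
∂π/∂x_T = 119 − 6x_N − 8x_T = 0, so x_T = 14.875 − 0.75x_N.
The reaction-function slope is −0.75, so an 8-unit rise in x_N moves x_T by −0.75 × 8 = −6. Torres's best response falls — the actions are strategic substitutes.

-6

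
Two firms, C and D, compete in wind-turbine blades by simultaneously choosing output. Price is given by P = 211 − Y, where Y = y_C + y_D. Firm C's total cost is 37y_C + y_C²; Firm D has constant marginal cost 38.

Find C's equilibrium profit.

Firm C's profit: π = y_C(211 − (y_C + y_D)) − 37y_C − y_C².
∂π/∂y_C = 174 − 4y_C − y_D = 0, so y_C = 43.5 − 0.25y_D.
For D: ∂π/∂y_D = 173 − 2y_D − y_C = 0 ⇒ y_D = 86.5 − 0.5y_C.
Solving the two reaction functions simultaneously: (1 − (−0.25)(−0.5))y_C = 43.5 − 0.25·86.5, so 0.875y_C = 21.875 and y_C = 25.
Then y_D = 86.5 − 0.5·25 = 74.
Price P = 211 − 99 = 112.
C's profit: (112 − 37)·25 − (25)² = 1250.

1250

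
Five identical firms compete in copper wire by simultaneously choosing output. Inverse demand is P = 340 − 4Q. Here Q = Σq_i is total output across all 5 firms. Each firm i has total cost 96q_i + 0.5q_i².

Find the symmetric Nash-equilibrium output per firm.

9.76

A representative firm's profit is π_i = q_i(340 − 4Q) − 96q_i − 0.5q_i², with Q = q_i + Σ_{j≠i} q_j.
First-order condition: 244 − 9q_i − 4Σ_{j≠i} q_j = 0.
With identical firms, set every q_j = q: then 244 − 9q − 16q = 0, i.e. q = 244/25 = 9.76.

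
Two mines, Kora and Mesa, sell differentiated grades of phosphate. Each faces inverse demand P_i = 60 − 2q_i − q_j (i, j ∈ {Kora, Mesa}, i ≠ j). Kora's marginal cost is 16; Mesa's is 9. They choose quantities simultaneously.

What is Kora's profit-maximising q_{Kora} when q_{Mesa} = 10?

Mine Kora's profit: π = q_{Kora}(60 − 2q_{Kora} − q_{Mesa}) − 16q_{Kora}.
∂π/∂q_{Kora} = 44 − 4q_{Kora} − q_{Mesa} = 0 ⇒ q_{Kora} = 11 − 0.25q_{Mesa}.
At q_{Mesa} = 10: q_{Kora} = 11 − 0.25·10 = 8.5.

8.5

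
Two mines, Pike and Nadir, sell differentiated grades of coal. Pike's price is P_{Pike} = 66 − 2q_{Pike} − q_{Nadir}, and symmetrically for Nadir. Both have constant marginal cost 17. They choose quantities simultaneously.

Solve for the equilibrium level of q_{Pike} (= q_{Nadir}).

Mine Pike's profit: π = q_{Pike}(66 − 2q_{Pike} − q_{Nadir}) − 17q_{Pike}.
∂π/∂q_{Pike} = 49 − 4q_{Pike} − q_{Nadir} = 0 ⇒ q_{Pike} = 12.25 − 0.25q_{Nadir}.
By symmetry q_{Nadir} = q_{Pike}; substituting into the reaction function, 1.25q_{Pike} = 12.25 and q_{Pike} = 9.8.

9.8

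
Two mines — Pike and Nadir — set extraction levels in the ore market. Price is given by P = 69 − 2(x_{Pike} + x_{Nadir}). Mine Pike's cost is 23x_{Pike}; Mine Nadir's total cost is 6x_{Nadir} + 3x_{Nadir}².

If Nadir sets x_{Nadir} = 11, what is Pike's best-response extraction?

Mine Pike's profit: π = x_{Pike}(69 − 2(x_{Pike} + x_{Nadir})) − 23x_{Pike}.
∂π/∂x_{Pike} = 46 − 4x_{Pike} − 2x_{Nadir} = 0, so x_{Pike} = 11.5 − 0.5x_{Nadir}.
At x_{Nadir} = 11: x_{Pike} = 11.5 − 0.5·11 = 6.

6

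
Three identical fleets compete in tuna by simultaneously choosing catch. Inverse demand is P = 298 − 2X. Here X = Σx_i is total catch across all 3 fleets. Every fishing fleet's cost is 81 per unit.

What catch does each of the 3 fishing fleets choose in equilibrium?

A representative fishing fleet's profit is π_i = x_i(298 − 2X) − 81x_i, with X = x_i + Σ_{j≠i} x_j.
First-order condition: 217 − 4x_i − 2Σ_{j≠i} x_j = 0.
In a symmetric equilibrium every fishing fleet chooses the same x, so Σ_{j≠i} x_j = 2x. The condition becomes 217 − 8x = 0, giving x = 217/8 = 27.125.

27.125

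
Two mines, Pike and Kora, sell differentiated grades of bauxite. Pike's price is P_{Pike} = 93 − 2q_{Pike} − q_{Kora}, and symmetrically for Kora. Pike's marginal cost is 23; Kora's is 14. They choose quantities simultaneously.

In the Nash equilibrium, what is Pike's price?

Mine Pike's profit: π = q_{Pike}(93 − 2q_{Pike} − q_{Kora}) − 23q_{Pike}.
∂π/∂q_{Pike} = 70 − 4q_{Pike} − q_{Kora} = 0 ⇒ q_{Pike} = 17.5 − 0.25q_{Kora}.
Similarly q_{Kora} = 19.75 − 0.25q_{Pike}.
Plugging q_{Kora} into Pike's best response: q_{Pike} = 17.5 − 0.25(19.75 − 0.25q_{Pike}) ⇒ 0.9375q_{Pike} = 12.5625, so q_{Pike} = 13.4.
Then q_{Kora} = 19.75 − 0.25·13.4 = 16.4.
P_{Pike} = 93 − 2·13.4 − 16.4 = 49.8.

49.8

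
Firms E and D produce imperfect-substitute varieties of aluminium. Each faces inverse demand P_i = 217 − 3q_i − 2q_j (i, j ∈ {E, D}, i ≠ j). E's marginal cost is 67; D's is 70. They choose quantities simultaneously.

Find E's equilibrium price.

123.8125

Firm E's profit: π = q_E(217 − 3q_E − 2q_D) − 67q_E.
∂π/∂q_E = 150 − 6q_E − 2q_D = 0 ⇒ q_E = 25 − (1/3)q_D.
Similarly q_D = 24.5 − (1/3)q_E.
Plugging q_D into E's best response: q_E = 25 − (1/3)(24.5 − (1/3)q_E) ⇒ (8/9)q_E = 101/6, so q_E = 18.9375.
Then q_D = 24.5 − (1/3)·18.9375 = 18.1875.
P_E = 217 − 3·18.9375 − 2·18.1875 = 123.8125.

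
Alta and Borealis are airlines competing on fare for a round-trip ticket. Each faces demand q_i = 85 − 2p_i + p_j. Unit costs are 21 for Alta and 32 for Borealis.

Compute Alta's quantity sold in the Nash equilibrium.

45.6

Alta's profit: π = (p_{Alta} − 21)(85 − 2p_{Alta} + p_{Borealis}).
∂π/∂p_{Alta} = 127 − 4p_{Alta} + p_{Borealis} = 0 ⇒ p_{Alta} = 31.75 + 0.25p_{Borealis}.
Similarly p_{Borealis} = 37.25 + 0.25p_{Alta}.
Plugging p_{Borealis} into Alta's best response: p_{Alta} = 31.75 + 0.25(37.25 + 0.25p_{Alta}) ⇒ 0.9375p_{Alta} = 41.0625, so p_{Alta} = 43.8.
Then p_{Borealis} = 37.25 + 0.25·43.8 = 48.2.
q_{Alta} = 85 − 2·43.8 + 48.2 = 45.6.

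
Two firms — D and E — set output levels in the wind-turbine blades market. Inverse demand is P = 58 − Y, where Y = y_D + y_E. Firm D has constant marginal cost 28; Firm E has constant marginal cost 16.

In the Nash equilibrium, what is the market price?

34

Firm D's profit: π = y_D(58 − (y_D + y_E)) − 28y_D.
∂π/∂y_D = 30 − 2y_D − y_E = 0, so y_D = 15 − 0.5y_E.
By the same steps for E: y_E = 21 − 0.5y_D.
Plugging y_E into D's best response: y_D = 15 − 0.5(21 − 0.5y_D) ⇒ 0.75y_D = 4.5, so y_D = 6.
Then y_E = 21 − 0.5·6 = 18.
Equilibrium price: P = 58 − 24 = 34.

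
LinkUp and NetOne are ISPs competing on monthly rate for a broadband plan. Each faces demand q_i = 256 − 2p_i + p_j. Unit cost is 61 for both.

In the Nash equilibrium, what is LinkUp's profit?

8450

LinkUp's profit: π = (p_{LinkUp} − 61)(256 − 2p_{LinkUp} + p_{NetOne}).
∂π/∂p_{LinkUp} = 378 − 4p_{LinkUp} + p_{NetOne} = 0 ⇒ p_{LinkUp} = 94.5 + 0.25p_{NetOne}.
By symmetry p_{NetOne} = p_{LinkUp}; substituting into the reaction function, 0.75p_{LinkUp} = 94.5 and p_{LinkUp} = 126.
q_{LinkUp} = 256 − 2·126 + 126 = 130.
Profit = (126 − 61)·130 = 8450.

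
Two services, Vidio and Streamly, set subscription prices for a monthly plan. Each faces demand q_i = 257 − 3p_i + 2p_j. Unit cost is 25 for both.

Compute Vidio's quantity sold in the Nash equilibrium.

174

Vidio's profit: π = (p_{Vidio} − 25)(257 − 3p_{Vidio} + 2p_{Streamly}).
∂π/∂p_{Vidio} = 332 − 6p_{Vidio} + 2p_{Streamly} = 0 ⇒ p_{Vidio} = 166/3 + (1/3)p_{Streamly}.
Setting p_{Vidio} = p_{Streamly} in the reaction function: p_{Vidio} = 166/3 + (1/3)p_{Vidio}, so p_{Vidio} = (166/3) / (2/3) = 83.
q_{Vidio} = 257 − 3·83 + 2·83 = 174.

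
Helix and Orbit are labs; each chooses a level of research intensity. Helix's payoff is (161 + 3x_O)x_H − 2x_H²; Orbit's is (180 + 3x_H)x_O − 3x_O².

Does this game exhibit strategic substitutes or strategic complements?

Expanding Helix's payoff: 161x_H + 3x_Ox_H − 2x_H².
∂π/∂x_H = 161 + 3x_O − 4x_H = 0, so x_H = 40.25 + 0.75x_O.
The best-response slope dx_H/dx_O = 0.75 > 0: the reaction function is upward-sloping, so the choices are strategic complements.

strategic complements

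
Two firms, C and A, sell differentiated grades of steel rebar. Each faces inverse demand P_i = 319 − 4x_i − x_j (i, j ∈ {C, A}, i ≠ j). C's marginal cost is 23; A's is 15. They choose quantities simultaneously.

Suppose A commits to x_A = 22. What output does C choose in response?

34.25

Firm C's profit: π = x_C(319 − 4x_C − x_A) − 23x_C.
∂π/∂x_C = 296 − 8x_C − x_A = 0 ⇒ x_C = 37 − 0.125x_A.
At x_A = 22: x_C = 37 − 0.125·22 = 34.25.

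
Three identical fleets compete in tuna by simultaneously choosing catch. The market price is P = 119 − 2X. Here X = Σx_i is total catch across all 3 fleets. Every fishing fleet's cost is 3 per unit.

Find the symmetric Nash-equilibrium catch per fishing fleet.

A representative fishing fleet's profit is π_i = x_i(119 − 2X) − 3x_i, with X = x_i + Σ_{j≠i} x_j.
First-order condition: 116 − 4x_i − 2Σ_{j≠i} x_j = 0.
Imposing symmetry (x_j = x for all j) turns Σ_{j≠i} x_j into 2x, so 116 = 8x and x = 14.5.

14.5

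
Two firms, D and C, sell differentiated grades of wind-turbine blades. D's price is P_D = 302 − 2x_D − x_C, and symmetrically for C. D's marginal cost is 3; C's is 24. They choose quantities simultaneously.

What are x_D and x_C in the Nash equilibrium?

Firm D's profit: π = x_D(302 − 2x_D − x_C) − 3x_D.
∂π/∂x_D = 299 − 4x_D − x_C = 0 ⇒ x_D = 74.75 − 0.25x_C.
Similarly x_C = 69.5 − 0.25x_D.
Plugging x_C into D's best response: x_D = 74.75 − 0.25(69.5 − 0.25x_D) ⇒ 0.9375x_D = 57.375, so x_D = 61.2.
Then x_C = 69.5 − 0.25·61.2 = 54.2.

61.2, 54.2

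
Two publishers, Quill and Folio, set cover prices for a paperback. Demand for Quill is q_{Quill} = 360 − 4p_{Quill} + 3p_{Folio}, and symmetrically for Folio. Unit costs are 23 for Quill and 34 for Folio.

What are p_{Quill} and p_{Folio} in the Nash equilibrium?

92.8, 96.8

Quill's profit: π = (p_{Quill} − 23)(360 − 4p_{Quill} + 3p_{Folio}).
∂π/∂p_{Quill} = 452 − 8p_{Quill} + 3p_{Folio} = 0 ⇒ p_{Quill} = 56.5 + 0.375p_{Folio}.
Similarly p_{Folio} = 62 + 0.375p_{Quill}.
Plugging p_{Folio} into Quill's best response: p_{Quill} = 56.5 + 0.375(62 + 0.375p_{Quill}) ⇒ (55/64)p_{Quill} = 79.75, so p_{Quill} = 92.8.
Then p_{Folio} = 62 + 0.375·92.8 = 96.8.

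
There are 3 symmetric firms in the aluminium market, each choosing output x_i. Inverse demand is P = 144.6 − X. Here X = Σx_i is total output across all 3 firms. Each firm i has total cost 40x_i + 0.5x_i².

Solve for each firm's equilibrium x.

20.92

A representative firm's profit is π_i = x_i(144.6 − X) − 40x_i − 0.5x_i², with X = x_i + Σ_{j≠i} x_j.
First-order condition: 104.6 − 3x_i − Σ_{j≠i} x_j = 0.
With identical firms, set every x_j = x: then 104.6 − 3x − 2x = 0, i.e. x = 104.6/5 = 20.92.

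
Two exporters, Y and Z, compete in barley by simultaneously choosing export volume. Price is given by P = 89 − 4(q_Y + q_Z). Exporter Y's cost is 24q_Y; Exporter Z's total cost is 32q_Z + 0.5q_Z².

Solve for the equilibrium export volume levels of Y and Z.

6.375, 3.5

Exporter Y's profit: π = q_Y(89 − 4(q_Y + q_Z)) − 24q_Y.
∂π/∂q_Y = 65 − 8q_Y − 4q_Z = 0, so q_Y = 8.125 − 0.5q_Z.
For Z: ∂π/∂q_Z = 57 − 9q_Z − 4q_Y = 0 ⇒ q_Z = 19/3 − (4/9)q_Y.
Substituting the second reaction function into the first: q_Y = 8.125 − 0.5(19/3 − (4/9)q_Y), which gives (7/9)q_Y = 119/24 ⇒ q_Y = 6.375.
Then q_Z = 19/3 − (4/9)·6.375 = 3.5.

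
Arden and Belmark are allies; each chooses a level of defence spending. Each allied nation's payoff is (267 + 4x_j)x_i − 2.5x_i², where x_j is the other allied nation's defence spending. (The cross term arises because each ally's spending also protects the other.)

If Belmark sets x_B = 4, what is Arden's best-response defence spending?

Arden's payoff is (267 + 4x_B)x_A − 2.5x_A².
∂π/∂x_A = 267 + 4x_B − 5x_A = 0, so x_A = 53.4 + 0.8x_B.
At x_B = 4: x_A = 53.4 + 0.8·4 = 56.6.

56.6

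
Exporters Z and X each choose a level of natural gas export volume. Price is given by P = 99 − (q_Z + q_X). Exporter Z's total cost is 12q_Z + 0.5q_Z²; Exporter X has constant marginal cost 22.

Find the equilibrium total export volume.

Exporter Z's profit: π = q_Z(99 − (q_Z + q_X)) − 12q_Z − 0.5q_Z².
∂π/∂q_Z = 87 − 3q_Z − q_X = 0, so q_Z = 29 − (1/3)q_X.
For X: ∂π/∂q_X = 77 − 2q_X − q_Z = 0 ⇒ q_X = 38.5 − 0.5q_Z.
Solving the two reaction functions simultaneously: (1 − (−1/3)(−0.5))q_Z = 29 − (1/3)·38.5, so (5/6)q_Z = 97/6 and q_Z = 19.4.
Then q_X = 38.5 − 0.5·19.4 = 28.8.
Total export volume: 19.4 + 28.8 = 48.2.

48.2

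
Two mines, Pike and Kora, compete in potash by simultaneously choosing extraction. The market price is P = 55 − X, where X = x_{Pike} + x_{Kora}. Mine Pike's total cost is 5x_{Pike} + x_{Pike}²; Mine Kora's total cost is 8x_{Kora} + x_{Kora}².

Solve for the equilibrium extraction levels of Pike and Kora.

Mine Pike's profit: π = x_{Pike}(55 − (x_{Pike} + x_{Kora})) − 5x_{Pike} − x_{Pike}².
∂π/∂x_{Pike} = 50 − 4x_{Pike} − x_{Kora} = 0, so x_{Pike} = 12.5 − 0.25x_{Kora}.
By the same steps for Kora: x_{Kora} = 11.75 − 0.25x_{Pike}.
Substituting the second reaction function into the first: x_{Pike} = 12.5 − 0.25(11.75 − 0.25x_{Pike}), which gives 0.9375x_{Pike} = 9.5625 ⇒ x_{Pike} = 10.2.
Then x_{Kora} = 11.75 − 0.25·10.2 = 9.2.

10.2, 9.2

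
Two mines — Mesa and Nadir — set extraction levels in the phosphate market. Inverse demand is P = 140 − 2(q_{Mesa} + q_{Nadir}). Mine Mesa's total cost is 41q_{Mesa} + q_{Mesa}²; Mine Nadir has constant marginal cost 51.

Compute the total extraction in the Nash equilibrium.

27.7

Mine Mesa's profit: π = q_{Mesa}(140 − 2(q_{Mesa} + q_{Nadir})) − 41q_{Mesa} − q_{Mesa}².
∂π/∂q_{Mesa} = 99 − 6q_{Mesa} − 2q_{Nadir} = 0, so q_{Mesa} = 16.5 − (1/3)q_{Nadir}.
For Nadir: ∂π/∂q_{Nadir} = 89 − 4q_{Nadir} − 2q_{Mesa} = 0 ⇒ q_{Nadir} = 22.25 − 0.5q_{Mesa}.
Plugging q_{Nadir} into Mesa's best response: q_{Mesa} = 16.5 − (1/3)(22.25 − 0.5q_{Mesa}) ⇒ (5/6)q_{Mesa} = 109/12, so q_{Mesa} = 10.9.
Then q_{Nadir} = 22.25 − 0.5·10.9 = 16.8.
Total extraction: 10.9 + 16.8 = 27.7.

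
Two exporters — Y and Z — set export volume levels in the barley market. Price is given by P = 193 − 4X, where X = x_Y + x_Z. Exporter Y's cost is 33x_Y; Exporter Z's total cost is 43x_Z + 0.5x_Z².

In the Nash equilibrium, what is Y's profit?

900

Exporter Y's profit: π = x_Y(193 − 4(x_Y + x_Z)) − 33x_Y.
∂π/∂x_Y = 160 − 8x_Y − 4x_Z = 0, so x_Y = 20 − 0.5x_Z.
For Z: ∂π/∂x_Z = 150 − 9x_Z − 4x_Y = 0 ⇒ x_Z = 50/3 − (4/9)x_Y.
Plugging x_Z into Y's best response: x_Y = 20 − 0.5(50/3 − (4/9)x_Y) ⇒ (7/9)x_Y = 35/3, so x_Y = 15.
Then x_Z = 50/3 − (4/9)·15 = 10.
Price P = 193 − 4·25 = 93.
Y's profit: (93 − 33)·15 = 900.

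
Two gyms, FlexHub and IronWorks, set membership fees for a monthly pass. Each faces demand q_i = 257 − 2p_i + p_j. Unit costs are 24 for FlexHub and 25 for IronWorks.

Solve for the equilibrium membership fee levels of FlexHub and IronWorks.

101.8, 102.2

FlexHub's profit: π = (p_{FlexHub} − 24)(257 − 2p_{FlexHub} + p_{IronWorks}).
∂π/∂p_{FlexHub} = 305 − 4p_{FlexHub} + p_{IronWorks} = 0 ⇒ p_{FlexHub} = 76.25 + 0.25p_{IronWorks}.
Similarly p_{IronWorks} = 76.75 + 0.25p_{FlexHub}.
Substituting the second reaction function into the first: p_{FlexHub} = 76.25 + 0.25(76.75 + 0.25p_{FlexHub}), which gives 0.9375p_{FlexHub} = 95.4375 ⇒ p_{FlexHub} = 101.8.
Then p_{IronWorks} = 76.75 + 0.25·101.8 = 102.2.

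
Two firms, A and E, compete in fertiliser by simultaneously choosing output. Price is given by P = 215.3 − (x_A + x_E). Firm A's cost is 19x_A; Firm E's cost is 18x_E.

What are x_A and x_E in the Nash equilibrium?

65.1, 66.1

Firm A's profit: π = x_A(215.3 − (x_A + x_E)) − 19x_A.
∂π/∂x_A = 196.3 − 2x_A − x_E = 0, so x_A = 98.15 − 0.5x_E.
By the same steps for E: x_E = 98.65 − 0.5x_A.
Solving the two reaction functions simultaneously: (1 − (−0.5)(−0.5))x_A = 98.15 − 0.5·98.65, so 0.75x_A = 48.825 and x_A = 65.1.
Then x_E = 98.65 − 0.5·65.1 = 66.1.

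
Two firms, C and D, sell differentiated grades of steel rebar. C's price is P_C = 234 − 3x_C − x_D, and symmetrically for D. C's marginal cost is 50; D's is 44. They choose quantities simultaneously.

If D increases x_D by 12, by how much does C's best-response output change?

-2

Firm C's profit: π = x_C(234 − 3x_C − x_D) − 50x_C.
∂π/∂x_C = 184 − 6x_C − x_D = 0 ⇒ x_C = 92/3 − (1/6)x_D.
The reaction-function slope is −1/6, so a 12-unit rise in x_D moves x_C by −1/6 × 12 = −2. C's best response falls — the actions are strategic substitutes.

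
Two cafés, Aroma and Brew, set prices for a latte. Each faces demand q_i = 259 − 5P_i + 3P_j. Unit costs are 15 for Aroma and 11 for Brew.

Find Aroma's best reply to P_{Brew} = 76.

Aroma's profit: π = (P_{Aroma} − 15)(259 − 5P_{Aroma} + 3P_{Brew}).
∂π/∂P_{Aroma} = 334 − 10P_{Aroma} + 3P_{Brew} = 0 ⇒ P_{Aroma} = 33.4 + 0.3P_{Brew}.
At P_{Brew} = 76: P_{Aroma} = 33.4 + 0.3·76 = 56.2.

56.2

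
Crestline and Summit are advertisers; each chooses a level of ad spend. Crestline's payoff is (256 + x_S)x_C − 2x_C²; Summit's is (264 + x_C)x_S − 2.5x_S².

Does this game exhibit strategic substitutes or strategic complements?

strategic complements

Expanding Crestline's payoff: 256x_C + x_Sx_C − 2x_C².
∂π/∂x_C = 256 + x_S − 4x_C = 0, so x_C = 64 + 0.25x_S.
The best-response slope dx_C/dx_S = 0.25 > 0: the reaction function is upward-sloping, so the choices are strategic complements.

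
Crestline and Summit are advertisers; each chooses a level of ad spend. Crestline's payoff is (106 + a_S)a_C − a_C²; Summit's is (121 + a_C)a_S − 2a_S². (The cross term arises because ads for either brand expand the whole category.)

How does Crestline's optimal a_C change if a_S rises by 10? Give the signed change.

5

Expanding Crestline's payoff: 106a_C + a_Sa_C − a_C².
∂π/∂a_C = 106 + a_S − 2a_C = 0, so a_C = 53 + 0.5a_S.
The reaction-function slope is 0.5, so a 10-unit rise in a_S moves a_C by 0.5 × 10 = 5. Crestline's best response rises — the actions are strategic complements.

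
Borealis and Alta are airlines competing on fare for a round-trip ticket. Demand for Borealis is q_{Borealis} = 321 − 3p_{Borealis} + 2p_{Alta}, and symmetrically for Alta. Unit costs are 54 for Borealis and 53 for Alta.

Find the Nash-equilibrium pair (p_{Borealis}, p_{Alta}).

Borealis's profit: π = (p_{Borealis} − 54)(321 − 3p_{Borealis} + 2p_{Alta}).
∂π/∂p_{Borealis} = 483 − 6p_{Borealis} + 2p_{Alta} = 0 ⇒ p_{Borealis} = 80.5 + (1/3)p_{Alta}.
Similarly p_{Alta} = 80 + (1/3)p_{Borealis}.
Solving the two reaction functions simultaneously: (1 − (1/3)(1/3))p_{Borealis} = 80.5 + (1/3)·80, so (8/9)p_{Borealis} = 643/6 and p_{Borealis} = 120.5625.
Then p_{Alta} = 80 + (1/3)·120.5625 = 120.1875.

120.5625, 120.1875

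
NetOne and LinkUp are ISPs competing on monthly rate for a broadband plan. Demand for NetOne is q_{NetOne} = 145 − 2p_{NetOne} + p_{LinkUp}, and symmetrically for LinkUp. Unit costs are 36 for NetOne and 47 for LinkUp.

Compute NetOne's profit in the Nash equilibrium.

NetOne's profit: π = (p_{NetOne} − 36)(145 − 2p_{NetOne} + p_{LinkUp}).
∂π/∂p_{NetOne} = 217 − 4p_{NetOne} + p_{LinkUp} = 0 ⇒ p_{NetOne} = 54.25 + 0.25p_{LinkUp}.
Similarly p_{LinkUp} = 59.75 + 0.25p_{NetOne}.
Solving the two reaction functions simultaneously: (1 − (0.25)(0.25))p_{NetOne} = 54.25 + 0.25·59.75, so 0.9375p_{NetOne} = 69.1875 and p_{NetOne} = 73.8.
Then p_{LinkUp} = 59.75 + 0.25·73.8 = 78.2.
q_{NetOne} = 145 − 2·73.8 + 78.2 = 75.6.
Profit = (73.8 − 36)·75.6 = 2857.68.

2857.68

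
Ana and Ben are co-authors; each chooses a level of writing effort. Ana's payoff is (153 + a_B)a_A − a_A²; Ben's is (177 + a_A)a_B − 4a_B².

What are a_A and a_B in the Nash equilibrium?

Expanding Ana's payoff: 153a_A + a_Ba_A − a_A².
∂π/∂a_A = 153 + a_B − 2a_A = 0, so a_A = 76.5 + 0.5a_B.
Likewise for Ben: a_B = 22.125 + 0.125a_A.
Solving the two reaction functions simultaneously: (1 − (0.5)(0.125))a_A = 76.5 + 0.5·22.125, so 0.9375a_A = 87.5625 and a_A = 93.4.
Then a_B = 22.125 + 0.125·93.4 = 33.8.

93.4, 33.8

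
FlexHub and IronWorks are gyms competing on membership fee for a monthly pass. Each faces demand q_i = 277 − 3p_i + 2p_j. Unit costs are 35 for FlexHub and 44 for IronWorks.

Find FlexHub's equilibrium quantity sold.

FlexHub's profit: π = (p_{FlexHub} − 35)(277 − 3p_{FlexHub} + 2p_{IronWorks}).
∂π/∂p_{FlexHub} = 382 − 6p_{FlexHub} + 2p_{IronWorks} = 0 ⇒ p_{FlexHub} = 191/3 + (1/3)p_{IronWorks}.
Similarly p_{IronWorks} = 409/6 + (1/3)p_{FlexHub}.
Plugging p_{IronWorks} into FlexHub's best response: p_{FlexHub} = 191/3 + (1/3)(409/6 + (1/3)p_{FlexHub}) ⇒ (8/9)p_{FlexHub} = 1555/18, so p_{FlexHub} = 97.1875.
Then p_{IronWorks} = 409/6 + (1/3)·97.1875 = 100.5625.
q_{FlexHub} = 277 − 3·97.1875 + 2·100.5625 = 186.5625.

186.5625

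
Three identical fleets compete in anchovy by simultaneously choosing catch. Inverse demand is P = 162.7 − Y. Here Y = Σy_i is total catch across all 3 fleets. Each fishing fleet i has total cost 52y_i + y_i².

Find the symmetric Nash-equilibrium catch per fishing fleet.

A representative fishing fleet's profit is π_i = y_i(162.7 − Y) − 52y_i − y_i², with Y = y_i + Σ_{j≠i} y_j.
First-order condition: 110.7 − 4y_i − Σ_{j≠i} y_j = 0.
With identical fishing fleets, set every y_j = y: then 110.7 − 4y − 2y = 0, i.e. y = 110.7/6 = 18.45.

18.45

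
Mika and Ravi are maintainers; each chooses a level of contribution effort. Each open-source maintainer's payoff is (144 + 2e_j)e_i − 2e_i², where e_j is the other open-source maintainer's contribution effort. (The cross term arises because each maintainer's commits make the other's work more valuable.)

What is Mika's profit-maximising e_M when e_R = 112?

92

Mika's payoff is (144 + 2e_R)e_M − 2e_M².
∂π/∂e_M = 144 + 2e_R − 4e_M = 0, so e_M = 36 + 0.5e_R.
At e_R = 112: e_M = 36 + 0.5·112 = 92.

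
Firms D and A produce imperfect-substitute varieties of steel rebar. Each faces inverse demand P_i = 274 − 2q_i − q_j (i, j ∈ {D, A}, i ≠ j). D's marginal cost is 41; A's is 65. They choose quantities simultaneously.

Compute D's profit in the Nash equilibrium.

4646.48

Firm D's profit: π = q_D(274 − 2q_D − q_A) − 41q_D.
∂π/∂q_D = 233 − 4q_D − q_A = 0 ⇒ q_D = 58.25 − 0.25q_A.
Similarly q_A = 52.25 − 0.25q_D.
Substituting the second reaction function into the first: q_D = 58.25 − 0.25(52.25 − 0.25q_D), which gives 0.9375q_D = 45.1875 ⇒ q_D = 48.2.
Then q_A = 52.25 − 0.25·48.2 = 40.2.
P_D = 274 − 2·48.2 − 40.2 = 137.4.
Profit = (137.4 − 41)·48.2 = 4646.48.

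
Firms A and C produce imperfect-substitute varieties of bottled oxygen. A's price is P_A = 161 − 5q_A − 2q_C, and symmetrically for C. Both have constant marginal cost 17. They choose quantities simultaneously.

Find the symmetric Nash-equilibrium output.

Firm A's profit: π = q_A(161 − 5q_A − 2q_C) − 17q_A.
∂π/∂q_A = 144 − 10q_A − 2q_C = 0 ⇒ q_A = 14.4 − 0.2q_C.
The game is symmetric, so in equilibrium q_C = q_A: the reaction function gives 1.2q_A = 14.4, hence q_A = 12.

12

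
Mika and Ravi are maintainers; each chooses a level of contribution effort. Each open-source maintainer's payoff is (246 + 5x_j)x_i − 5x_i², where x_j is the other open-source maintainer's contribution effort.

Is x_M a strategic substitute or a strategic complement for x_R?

strategic complements

Mika's payoff is (246 + 5x_R)x_M − 5x_M².
∂π/∂x_M = 246 + 5x_R − 10x_M = 0, so x_M = 24.6 + 0.5x_R.
The best-response slope dx_M/dx_R = 0.5 > 0: the reaction function is upward-sloping, so the choices are strategic complements.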